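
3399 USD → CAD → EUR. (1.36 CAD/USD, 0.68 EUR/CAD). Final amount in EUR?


Step 1: 3399 USD × 1.36 = 4622.64 CAD
Step 2: 4622.64 CAD × 0.68 = 3143.40 EUR
Implied rate USD→EUR = 1.36 × 0.68 = 0.9248
= 3143.40 EUR

3143.40 EUR


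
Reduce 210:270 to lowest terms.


GCD(210, 270) = 30
210/30 : 270/30
= 7:9

7:9


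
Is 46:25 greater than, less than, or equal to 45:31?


46/25 = 1.8400
45/31 = 1.4516
1.8400 > 1.4516, so 46:25 is greater
= greater than

greater than


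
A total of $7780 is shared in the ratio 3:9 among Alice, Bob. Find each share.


Total parts = 3 + 9 = 12
Alice: 7780 × 3/12 = 1945.00
Bob: 7780 × 9/12 = 5835.00
= Alice: $1945.00, Bob: $5835.00

Alice: $1945.00, Bob: $5835.00


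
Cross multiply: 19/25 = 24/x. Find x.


Cross multiply: 19 × x = 25 × 24
19x = 600
x = 600 / 19
= 31.58

31.58


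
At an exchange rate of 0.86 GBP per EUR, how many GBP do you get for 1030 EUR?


Amount × rate = 1030 × 0.86
= 885.80 GBP

885.80 GBP


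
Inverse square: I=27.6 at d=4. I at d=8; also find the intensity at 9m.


I₁d₁² = I₂d₂²
I at 8m = 27.6 × (4/8)² = 27.6 × 16/64 = 441.6/64 = 6.9000
I at 9m = 27.6 × (4/9)² = 27.6 × 16/81 = 441.6/81 ≈ 5.4519
= 6.9000 and 5.4519

6.9000 and 5.4519


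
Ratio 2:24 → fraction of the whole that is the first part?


Total parts = 2 + 24 = 26
First part: 2/26 = 1/13
= 1/13

1/13


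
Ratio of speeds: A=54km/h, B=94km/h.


Ratio = 54:94
GCD = 2
Simplified = 27:47
Time ratio (same distance) = 47:27
Speed ratio = 27:47

27:47


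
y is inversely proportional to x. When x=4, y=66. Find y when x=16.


Inverse proportion: x × y = constant
k = 4 × 66 = 264
y₂ = k / 16 = 264 / 16
= 16.50

16.50


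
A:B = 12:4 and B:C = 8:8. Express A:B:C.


Match B: multiply A:B by 8 → 96:32
Multiply B:C by 4 → 32:32
Combined: 96:32:32
GCD = 32
= 3:1:1

3:1:1


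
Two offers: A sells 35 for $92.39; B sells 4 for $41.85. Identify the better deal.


Deal A: $92.39/35 = $2.6397/unit
Deal B: $41.85/4 = $10.4625/unit
A is cheaper per unit
= Deal A

Deal A


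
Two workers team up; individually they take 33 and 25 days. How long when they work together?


Rate of A = 1/33 per day
Rate of B = 1/25 per day
Combined rate = 1/33 + 1/25 = 58/825 ≈ 0.0703 per day
Days = 1 / combined rate = 825/58
≈ 14.22 days

14.22 days


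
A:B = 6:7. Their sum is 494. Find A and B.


Let A = 6k, B = 7k.
6k + 7k = 494
13k = 494 → k = 494/13 = 38
A = 6×38 = 228, B = 7×38 = 266
= A = 228, B = 266

A = 228, B = 266


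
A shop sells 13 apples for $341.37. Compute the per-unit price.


Unit rate = total / quantity
= 341.37 / 13
= $26.26 per unit

$26.26 per unit


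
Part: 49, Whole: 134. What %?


Percentage = (part / whole) × 100
= (49 / 134) × 100
≈ 36.57%

36.57%


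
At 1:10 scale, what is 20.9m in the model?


Model size = real / scale
= 20.9 / 10
= 2.0900 m

2.0900 m


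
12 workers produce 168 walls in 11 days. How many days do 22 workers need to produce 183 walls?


Days ∝ work / workers, so d₂ = d₁ × (m₁/m₂) × (w₂/w₁)
Workers factor (inverse): 12/22 ≈ 0.5455
Work factor (direct): 183/168 ≈ 1.0893
d₂ = 11 × 12/22 × 183/168 = (11 × 12 × 183) / (22 × 168) = 24156/3696
≈ 6.54 days

6.54 days


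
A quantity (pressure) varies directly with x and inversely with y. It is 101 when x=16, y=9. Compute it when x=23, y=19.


z = k·x/y
Solve for k using the known point: k = z·y/x = 101×9/16 = 909/16 = 56.8125
Now evaluate at x=23, y=19:
z = k × 23 / 19 = (909 × 23) / (16 × 19) = 20907/304
≈ 68.7730

68.7730


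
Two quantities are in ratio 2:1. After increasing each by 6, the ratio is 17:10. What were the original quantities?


Let A = 2k, B = 1k.
(2k + 6) / (1k + 6) = 17/10
Cross-multiply: 10(2k + 6) = 17(1k + 6)
20k + 60 = 17k + 102
20k - 17k = 102 - 60
3k = 42
k = 42/3 = 14
A = 2×14 = 28, B = 1×14 = 14
= A = 28, B = 14

A = 28, B = 14


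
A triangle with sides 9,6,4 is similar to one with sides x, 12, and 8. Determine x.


Scale factor = 12/6 = 2
Missing side = 9 × 2
= 18.0

18.0


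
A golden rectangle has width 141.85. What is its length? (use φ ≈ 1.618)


φ = (1 + √5) / 2 ≈ 1.618
Length = width × φ = 141.85 × 1.618 = 229.5133
≈ 229.51

229.51


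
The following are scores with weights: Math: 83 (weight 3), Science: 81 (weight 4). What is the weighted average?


Numerator = 83×3 + 81×4
= 249 + 324
= 573
Total weight = 7
Weighted avg = 573/7
= 81.86

81.86


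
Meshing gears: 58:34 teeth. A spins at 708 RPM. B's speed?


Gear ratio = 58:34 = 29:17
RPM_B = RPM_A × (teeth_A / teeth_B)
= 708 × (58/34)
= 1207.8 RPM

1207.8 RPM


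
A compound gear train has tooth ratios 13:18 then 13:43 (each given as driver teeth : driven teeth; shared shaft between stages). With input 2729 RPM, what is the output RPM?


Stage 1: RPM_B = RPM_A × t_A/t_B = 2729 × 13/18 = 35477/18 ≈ 1970.94
B and C share a shaft → RPM_C = RPM_B
Stage 2: RPM_D = RPM_C × t_C/t_D = RPM_A × (t_A×t_C)/(t_B×t_D)
Overall ratio = (13×13)/(18×43) = 169/774
RPM_D = 2729 × 169/774 = 461201/774
≈ 595.87 RPM

595.87 RPM


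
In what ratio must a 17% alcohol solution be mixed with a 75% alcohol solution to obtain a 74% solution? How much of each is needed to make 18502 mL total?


Let x parts of 17% mix with y parts of 75%.
17x + 75y = 74(x + y)
17x + 75y = 74x + 74y
x(17 - 74) = y(74 - 75)
x/y = (75 - 74)/(74 - 17) = 1/57
Simplify: 1:57
Total parts = 58; one part = 18502/58 = 319.00 mL
17% solution: 1×319.00 = 319.00 mL
75% solution: 57×319.00 = 18183.00 mL
= ratio 1:57; 319.00 mL and 18183.00 mL

ratio 1:57; 319.00 mL and 18183.00 mL


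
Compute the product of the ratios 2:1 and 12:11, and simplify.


Compound ratio = (2×12) : (1×11)
= 24:11
GCD = 1
= 24:11

24:11


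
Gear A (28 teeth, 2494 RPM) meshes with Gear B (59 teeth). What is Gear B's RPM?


Gear ratio = 28:59 = 28:59
RPM_B = RPM_A × (teeth_A / teeth_B)
= 2494 × (28/59)
= 1183.6 RPM

1183.6 RPM


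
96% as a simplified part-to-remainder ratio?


96% means 96 parts out of 100; remainder = 4
Part : remainder = 96:4
GCD = 4
= 24:1

24:1


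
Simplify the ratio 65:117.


GCD(65, 117) = 13
65/13 : 117/13
= 5:9

5:9


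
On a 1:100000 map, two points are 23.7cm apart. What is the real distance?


Real distance = map distance × scale
= 23.7cm × 100000
= 2370000 cm = 23700.0 m
= 23.700 km

23.700 km


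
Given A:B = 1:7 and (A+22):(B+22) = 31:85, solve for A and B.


Let A = 1k, B = 7k.
(1k + 22) / (7k + 22) = 31/85
Cross-multiply: 85(1k + 22) = 31(7k + 22)
85k + 1870 = 217k + 682
85k - 217k = 682 - 1870
-132k = -1188
k = -1188/-132 = 9
A = 1×9 = 9, B = 7×9 = 63
= A = 9, B = 63

A = 9, B = 63


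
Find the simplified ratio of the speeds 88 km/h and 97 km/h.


Ratio = 88:97
GCD = 1
Simplified = 88:97
Time ratio (same distance) = 97:88
Speed ratio = 88:97

88:97


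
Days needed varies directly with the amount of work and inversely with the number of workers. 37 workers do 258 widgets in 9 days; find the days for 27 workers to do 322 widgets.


Days ∝ work / workers, so d₂ = d₁ × (m₁/m₂) × (w₂/w₁)
Workers factor (inverse): 37/27 ≈ 1.3704
Work factor (direct): 322/258 ≈ 1.2481
d₂ = 9 × 37/27 × 322/258 = (9 × 37 × 322) / (27 × 258) = 107226/6966
≈ 15.39 days

15.39 days


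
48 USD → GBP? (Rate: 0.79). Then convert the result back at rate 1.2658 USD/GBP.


Amount × rate = 48 × 0.79 = 37.92 GBP
Round-trip: 37.92 × 1.2658 = 48.00 USD
= 37.92 GBP, then 48.00 USD

37.92 GBP, then 48.00 USD


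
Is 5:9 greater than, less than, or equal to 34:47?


5/9 = 0.5556
34/47 = 0.7234
0.5556 < 0.7234, so 5:9 is less
= less than

less than


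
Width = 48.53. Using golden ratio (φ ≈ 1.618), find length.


φ = (1 + √5) / 2 ≈ 1.618
Length = width × φ = 48.53 × 1.618 = 78.52154
≈ 78.52

78.52


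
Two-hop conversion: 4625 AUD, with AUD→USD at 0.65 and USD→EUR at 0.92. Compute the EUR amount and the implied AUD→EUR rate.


Step 1: 4625 AUD × 0.65 = 3006.25 USD
Step 2: 3006.25 USD × 0.92 = 2765.75 EUR
Implied rate AUD→EUR = 0.65 × 0.92 = 0.5980
= 2765.75 EUR; implied rate 0.5980 EUR/AUD

2765.75 EUR; implied rate 0.5980 EUR/AUD


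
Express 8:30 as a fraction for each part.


Total parts = 8 + 30 = 38
First part: 8/38 = 4/19
Second part: 30/38 = 15/19
= 4/19 and 15/19

4/19 and 15/19


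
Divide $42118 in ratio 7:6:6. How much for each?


Total parts = 7 + 6 + 6 = 19
Part 1: 42118 × 7/19 = 15517.16
Part 2: 42118 × 6/19 = 13300.42
Part 3: 42118 × 6/19 = 13300.42
= Part 1: $15517.16, Part 2: $13300.42, Part 3: $13300.42

Part 1: $15517.16, Part 2: $13300.42, Part 3: $13300.42


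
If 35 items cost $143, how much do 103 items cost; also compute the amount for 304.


Direct proportion: y/x = constant
k = 143/35 ≈ 4.0857
y at x=103: k × 103 = 143 × 103 / 35 = 14729/35 ≈ 420.83
y at x=304: k × 304 = 143 × 304 / 35 = 43472/35 ≈ 1242.06
= 420.83 and 1242.06

420.83 and 1242.06


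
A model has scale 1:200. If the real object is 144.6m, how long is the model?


Model size = real / scale
= 144.6 / 200
= 0.7230 m

0.7230 m


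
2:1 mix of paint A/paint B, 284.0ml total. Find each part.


Total parts = 2 + 1 = 3
paint A: 284.0 × 2/3 = 189.3ml
paint B: 284.0 × 1/3 = 94.7ml
= 189.3ml and 94.7ml

189.3ml and 94.7ml


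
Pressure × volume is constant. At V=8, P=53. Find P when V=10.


Inverse proportion: x × y = constant
k = 8 × 53 = 424
y₂ = k / 10 = 424 / 10
= 42.40

42.40


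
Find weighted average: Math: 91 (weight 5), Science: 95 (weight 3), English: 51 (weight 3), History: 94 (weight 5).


Numerator = 91×5 + 95×3 + 51×3 + 94×5
= 455 + 285 + 153 + 470
= 1363
Total weight = 16
Weighted avg = 1363/16
= 85.19

85.19


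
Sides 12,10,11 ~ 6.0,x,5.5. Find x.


Scale factor = 6.0/12 = 0.5
Missing side = 10 × 0.5
= 5.0

5.0


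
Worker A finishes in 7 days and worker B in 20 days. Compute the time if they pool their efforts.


Rate of A = 1/7 per day
Rate of B = 1/20 per day
Combined rate = 1/7 + 1/20 = 27/140 ≈ 0.1929 per day
Days = 1 / combined rate = 140/27
≈ 5.19 days

5.19 days


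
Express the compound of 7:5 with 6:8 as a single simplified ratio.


Compound ratio = (7×6) : (5×8)
= 42:40
GCD = 2
= 21:20

21:20


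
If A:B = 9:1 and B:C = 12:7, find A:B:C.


Match B: multiply A:B by 12 → 108:12
Multiply B:C by 1 → 12:7
Combined: 108:12:7
GCD = 1
= 108:12:7

108:12:7


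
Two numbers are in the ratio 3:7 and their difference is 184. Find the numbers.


Let A = 3k, B = 7k.
7k - 3k = 184
4k = 184 → k = 184/4 = 46
A = 3×46 = 138, B = 7×46 = 322
= A = 138, B = 322

A = 138, B = 322


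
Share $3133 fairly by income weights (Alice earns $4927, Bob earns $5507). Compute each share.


Total income = 4927 + 5507 = $10434
Alice: $3133 × 4927/10434 = $1479.42
Bob: $3133 × 5507/10434 = $1653.58
= Alice: $1479.42, Bob: $1653.58

Alice: $1479.42, Bob: $1653.58


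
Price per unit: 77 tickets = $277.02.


Unit rate = total / quantity
= 277.02 / 77
= $3.60 per unit

$3.60 per unit


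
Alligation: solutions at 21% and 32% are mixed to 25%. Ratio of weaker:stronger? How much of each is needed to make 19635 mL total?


Let x parts of 21% mix with y parts of 32%.
21x + 32y = 25(x + y)
21x + 32y = 25x + 25y
x(21 - 25) = y(25 - 32)
x/y = (32 - 25)/(25 - 21) = 7/4
Simplify: 7:4
Total parts = 11; one part = 19635/11 = 1785.00 mL
21% solution: 7×1785.00 = 12495.00 mL
32% solution: 4×1785.00 = 7140.00 mL
= ratio 7:4; 12495.00 mL and 7140.00 mL

ratio 7:4; 12495.00 mL and 7140.00 mL


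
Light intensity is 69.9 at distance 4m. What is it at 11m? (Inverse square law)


I₁d₁² = I₂d₂²
I₂ = I₁ × (d₁/d₂)²
= 69.9 × (4/11)²
= 69.9 × 16/121
= 1118.4/121
≈ 9.2430

9.2430


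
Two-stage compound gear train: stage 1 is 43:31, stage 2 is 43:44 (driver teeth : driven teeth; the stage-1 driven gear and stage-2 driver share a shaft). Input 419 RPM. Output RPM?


Stage 1: RPM_B = RPM_A × t_A/t_B = 419 × 43/31 = 18017/31 ≈ 581.19
B and C share a shaft → RPM_C = RPM_B
Stage 2: RPM_D = RPM_C × t_C/t_D = RPM_A × (t_A×t_C)/(t_B×t_D)
Overall ratio = (43×43)/(31×44) = 1849/1364
RPM_D = 419 × 1849/1364 = 774731/1364
≈ 567.98 RPM

567.98 RPM


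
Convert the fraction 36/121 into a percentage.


Percentage = (part / whole) × 100
= (36 / 121) × 100
≈ 29.75%

29.75%


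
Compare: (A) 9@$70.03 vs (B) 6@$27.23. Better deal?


Deal A: $70.03/9 = $7.7811/unit
Deal B: $27.23/6 = $4.5383/unit
B is cheaper per unit
= Deal B

Deal B


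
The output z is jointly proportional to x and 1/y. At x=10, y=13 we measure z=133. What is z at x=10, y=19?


z = k·x/y
Solve for k using the known point: k = z·y/x = 133×13/10 = 1729/10 = 172.9000
Now evaluate at x=10, y=19:
z = k × 10 / 19 = (1729 × 10) / (10 × 19) = 17290/190
= 91.0000

91.0000


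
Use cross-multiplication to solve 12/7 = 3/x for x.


Cross multiply: 12 × x = 7 × 3
12x = 21
x = 21 / 12
= 1.75

1.75


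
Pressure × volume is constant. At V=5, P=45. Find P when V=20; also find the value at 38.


Inverse proportion: x × y = constant
k = 5 × 45 = 225
At x=20: k/20 = 11.25
At x=38: k/38 = 5.92
= 11.25 and 5.92

11.25 and 5.92


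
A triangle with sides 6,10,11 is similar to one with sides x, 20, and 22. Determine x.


Scale factor = 20/10 = 2
Missing side = 6 × 2
= 12.0

12.0


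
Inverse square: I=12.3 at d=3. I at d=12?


I₁d₁² = I₂d₂²
I₂ = I₁ × (d₁/d₂)²
= 12.3 × (3/12)²
= 12.3 × 9/144
= 110.7/144
≈ 0.7688

0.7688


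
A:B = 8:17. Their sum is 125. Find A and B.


Let A = 8k, B = 17k.
8k + 17k = 125
25k = 125 → k = 125/25 = 5
A = 8×5 = 40, B = 17×5 = 85
= A = 40, B = 85

A = 40, B = 85


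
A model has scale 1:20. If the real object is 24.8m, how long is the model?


Model size = real / scale
= 24.8 / 20
= 1.2400 m

1.2400 m


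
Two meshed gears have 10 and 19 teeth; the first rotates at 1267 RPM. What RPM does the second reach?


Gear ratio = 10:19 = 10:19
RPM_B = RPM_A × (teeth_A / teeth_B)
= 1267 × (10/19)
= 666.8 RPM

666.8 RPM


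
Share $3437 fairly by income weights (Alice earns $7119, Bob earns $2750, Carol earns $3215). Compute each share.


Total income = 7119 + 2750 + 3215 = $13084
Alice: $3437 × 7119/13084 = $1870.07
Bob: $3437 × 2750/13084 = $722.39
Carol: $3437 × 3215/13084 = $844.54
= Alice: $1870.07, Bob: $722.39, Carol: $844.54

Alice: $1870.07, Bob: $722.39, Carol: $844.54


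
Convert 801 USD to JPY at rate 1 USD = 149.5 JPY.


Amount × rate = 801 × 149.5
= 119749.50 JPY

119749.50 JPY


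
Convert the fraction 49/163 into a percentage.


Percentage = (part / whole) × 100
= (49 / 163) × 100
≈ 30.06%

30.06%


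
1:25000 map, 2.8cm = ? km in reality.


Real distance = map distance × scale
= 2.8cm × 25000
= 70000 cm = 700.0 m
= 0.700 km

0.700 km


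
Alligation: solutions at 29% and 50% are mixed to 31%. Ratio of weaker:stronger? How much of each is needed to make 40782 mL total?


Let x parts of 29% mix with y parts of 50%.
29x + 50y = 31(x + y)
29x + 50y = 31x + 31y
x(29 - 31) = y(31 - 50)
x/y = (50 - 31)/(31 - 29) = 19/2
Simplify: 19:2
Total parts = 21; one part = 40782/21 = 1942.00 mL
29% solution: 19×1942.00 = 36898.00 mL
50% solution: 2×1942.00 = 3884.00 mL
= ratio 19:2; 36898.00 mL and 3884.00 mL

ratio 19:2; 36898.00 mL and 3884.00 mL


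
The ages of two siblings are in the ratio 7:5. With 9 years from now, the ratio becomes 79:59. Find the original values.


Let A = 7k, B = 5k.
(7k + 9) / (5k + 9) = 79/59
Cross-multiply: 59(7k + 9) = 79(5k + 9)
413k + 531 = 395k + 711
413k - 395k = 711 - 531
18k = 180
k = 180/18 = 10
A = 7×10 = 70, B = 5×10 = 50
= A = 70, B = 50

A = 70, B = 50


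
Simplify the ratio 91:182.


GCD(91, 182) = 91
91/91 : 182/91
= 1:2

1:2


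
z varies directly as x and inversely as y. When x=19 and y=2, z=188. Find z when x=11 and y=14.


z = k·x/y
Solve for k using the known point: k = z·y/x = 188×2/19 = 376/19 ≈ 19.7895
Now evaluate at x=11, y=14:
z = k × 11 / 14 = (376 × 11) / (19 × 14) = 4136/266
≈ 15.5489

15.5489


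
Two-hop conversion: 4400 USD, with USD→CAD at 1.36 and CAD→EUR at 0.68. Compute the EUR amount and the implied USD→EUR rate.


Step 1: 4400 USD × 1.36 = 5984.00 CAD
Step 2: 5984.00 CAD × 0.68 = 4069.12 EUR
Implied rate USD→EUR = 1.36 × 0.68 = 0.9248
= 4069.12 EUR; implied rate 0.9248 EUR/USD

4069.12 EUR; implied rate 0.9248 EUR/USD


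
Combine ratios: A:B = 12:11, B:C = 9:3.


Match B: multiply A:B by 9 → 108:99
Multiply B:C by 11 → 99:33
Combined: 108:99:33
GCD = 3
= 36:33:11

36:33:11


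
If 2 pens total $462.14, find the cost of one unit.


Unit rate = total / quantity
= 462.14 / 2
= $231.07 per unit

$231.07 per unit


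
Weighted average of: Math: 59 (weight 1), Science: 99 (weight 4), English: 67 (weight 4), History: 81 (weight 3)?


Numerator = 59×1 + 99×4 + 67×4 + 81×3
= 59 + 396 + 268 + 243
= 966
Total weight = 12
Weighted avg = 966/12
= 80.50

80.50


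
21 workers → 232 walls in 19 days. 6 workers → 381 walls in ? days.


Days ∝ work / workers, so d₂ = d₁ × (m₁/m₂) × (w₂/w₁)
Workers factor (inverse): 21/6 = 3.5000
Work factor (direct): 381/232 ≈ 1.6422
d₂ = 19 × 21/6 × 381/232 = (19 × 21 × 381) / (6 × 232) = 152019/1392
≈ 109.21 days

109.21 days


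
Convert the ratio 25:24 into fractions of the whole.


Total parts = 25 + 24 = 49
First part: 25/49 = 25/49
Second part: 24/49 = 24/49
= 25/49 and 24/49

25/49 and 24/49


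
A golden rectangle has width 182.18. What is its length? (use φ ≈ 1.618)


φ = (1 + √5) / 2 ≈ 1.618
Length = width × φ = 182.18 × 1.618 = 294.76724
≈ 294.77

294.77


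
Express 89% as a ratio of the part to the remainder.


89% means 89 parts out of 100; remainder = 11
Part : remainder = 89:11
GCD = 1
= 89:11

89:11


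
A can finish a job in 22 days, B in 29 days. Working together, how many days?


Rate of A = 1/22 per day
Rate of B = 1/29 per day
Combined rate = 1/22 + 1/29 = 51/638 ≈ 0.0799 per day
Days = 1 / combined rate = 638/51
≈ 12.51 days

12.51 days


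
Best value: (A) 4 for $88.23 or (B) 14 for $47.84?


Deal A: $88.23/4 = $22.0575/unit
Deal B: $47.84/14 = $3.4171/unit
B is cheaper per unit
= Deal B

Deal B


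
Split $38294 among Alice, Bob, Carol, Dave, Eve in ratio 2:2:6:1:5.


Total parts = 2 + 2 + 6 + 1 + 5 = 16
Alice: 38294 × 2/16 = 4786.75
Bob: 38294 × 2/16 = 4786.75
Carol: 38294 × 6/16 = 14360.25
Dave: 38294 × 1/16 = 2393.38
Eve: 38294 × 5/16 = 11966.88
= Alice: $4786.75, Bob: $4786.75, Carol: $14360.25, Dave: $2393.38, Eve: $11966.88

Alice: $4786.75, Bob: $4786.75, Carol: $14360.25, Dave: $2393.38, Eve: $11966.88


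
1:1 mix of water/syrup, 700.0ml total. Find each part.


Total parts = 1 + 1 = 2
water: 700.0 × 1/2 = 350.0ml
syrup: 700.0 × 1/2 = 350.0ml
= 350.0ml and 350.0ml

350.0ml and 350.0ml


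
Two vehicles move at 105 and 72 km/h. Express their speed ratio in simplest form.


Ratio = 105:72
GCD = 3
Simplified = 35:24
Time ratio (same distance) = 24:35
Speed ratio = 35:24

35:24


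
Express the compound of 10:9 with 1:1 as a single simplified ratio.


Compound ratio = (10×1) : (9×1)
= 10:9
GCD = 1
= 10:9

10:9


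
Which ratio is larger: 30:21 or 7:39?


30/21 = 1.4286
7/39 = 0.1795
1.4286 > 0.1795, so 30:21 is greater
= 30:21

30:21


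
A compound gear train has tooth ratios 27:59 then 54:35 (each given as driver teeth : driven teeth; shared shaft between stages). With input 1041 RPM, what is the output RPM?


Stage 1: RPM_B = RPM_A × t_A/t_B = 1041 × 27/59 = 28107/59 ≈ 476.39
B and C share a shaft → RPM_C = RPM_B
Stage 2: RPM_D = RPM_C × t_C/t_D = RPM_A × (t_A×t_C)/(t_B×t_D)
Overall ratio = (27×54)/(59×35) = 1458/2065
RPM_D = 1041 × 1458/2065 = 1517778/2065
≈ 735.00 RPM

735.00 RPM


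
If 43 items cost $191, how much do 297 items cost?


Direct proportion: y/x = constant
k = 191/43 ≈ 4.4419
y₂ = k × 297 = 191 × 297 / 43 = 56727/43
≈ 1319.23

1319.23


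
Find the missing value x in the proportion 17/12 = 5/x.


Cross multiply: 17 × x = 12 × 5
17x = 60
x = 60 / 17
= 3.53

3.53


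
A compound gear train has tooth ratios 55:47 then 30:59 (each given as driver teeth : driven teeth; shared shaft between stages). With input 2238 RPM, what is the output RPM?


Stage 1: RPM_B = RPM_A × t_A/t_B = 2238 × 55/47 = 123090/47 ≈ 2618.94
B and C share a shaft → RPM_C = RPM_B
Stage 2: RPM_D = RPM_C × t_C/t_D = RPM_A × (t_A×t_C)/(t_B×t_D)
Overall ratio = (55×30)/(47×59) = 1650/2773
RPM_D = 2238 × 1650/2773 = 3692700/2773
≈ 1331.66 RPM

1331.66 RPM


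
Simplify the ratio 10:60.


GCD(10, 60) = 10
10/10 : 60/10
= 1:6

1:6


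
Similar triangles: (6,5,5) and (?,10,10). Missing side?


Scale factor = 10/5 = 2
Missing side = 6 × 2
= 12.0

12.0


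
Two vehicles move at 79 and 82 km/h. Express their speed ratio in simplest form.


Ratio = 79:82
GCD = 1
Simplified = 79:82
Time ratio (same distance) = 82:79
Speed ratio = 79:82

79:82


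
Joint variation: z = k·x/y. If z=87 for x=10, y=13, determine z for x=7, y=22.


z = k·x/y
Solve for k using the known point: k = z·y/x = 87×13/10 = 1131/10 = 113.1000
Now evaluate at x=7, y=22:
z = k × 7 / 22 = (1131 × 7) / (10 × 22) = 7917/220
≈ 35.9864

35.9864


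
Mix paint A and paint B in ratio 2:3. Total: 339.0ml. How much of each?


Total parts = 2 + 3 = 5
paint A: 339.0 × 2/5 = 135.6ml
paint B: 339.0 × 3/5 = 203.4ml
= 135.6ml and 203.4ml

135.6ml and 203.4ml


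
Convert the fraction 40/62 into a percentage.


Percentage = (part / whole) × 100
= (40 / 62) × 100
≈ 64.52%

64.52%


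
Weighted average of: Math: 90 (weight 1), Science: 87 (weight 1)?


Numerator = 90×1 + 87×1
= 90 + 87
= 177
Total weight = 2
Weighted avg = 177/2
= 88.50

88.50


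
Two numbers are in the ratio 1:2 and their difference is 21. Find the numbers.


Let A = 1k, B = 2k.
2k - 1k = 21
1k = 21 → k = 21/1 = 21
A = 1×21 = 21, B = 2×21 = 42
= A = 21, B = 42

A = 21, B = 42


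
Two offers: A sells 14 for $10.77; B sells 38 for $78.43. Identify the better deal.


Deal A: $10.77/14 = $0.7693/unit
Deal B: $78.43/38 = $2.0639/unit
A is cheaper per unit
= Deal A

Deal A


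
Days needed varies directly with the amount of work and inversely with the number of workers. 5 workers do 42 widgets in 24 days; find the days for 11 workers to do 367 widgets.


Days ∝ work / workers, so d₂ = d₁ × (m₁/m₂) × (w₂/w₁)
Workers factor (inverse): 5/11 ≈ 0.4545
Work factor (direct): 367/42 ≈ 8.7381
d₂ = 24 × 5/11 × 367/42 = (24 × 5 × 367) / (11 × 42) = 44040/462
≈ 95.32 days

95.32 days


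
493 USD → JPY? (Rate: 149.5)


Amount × rate = 493 × 149.5
= 73703.50 JPY

73703.50 JPY


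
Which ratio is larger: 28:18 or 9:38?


28/18 = 1.5556
9/38 = 0.2368
1.5556 > 0.2368, so 28:18 is greater
= 28:18

28:18


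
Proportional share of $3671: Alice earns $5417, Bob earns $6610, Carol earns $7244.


Total income = 5417 + 6610 + 7244 = $19271
Alice: $3671 × 5417/19271 = $1031.90
Bob: $3671 × 6610/19271 = $1259.16
Carol: $3671 × 7244/19271 = $1379.93
= Alice: $1031.90, Bob: $1259.16, Carol: $1379.93

Alice: $1031.90, Bob: $1259.16, Carol: $1379.93


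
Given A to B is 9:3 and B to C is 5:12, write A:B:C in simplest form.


Match B: multiply A:B by 5 → 45:15
Multiply B:C by 3 → 15:36
Combined: 45:15:36
GCD = 3
= 15:5:12

15:5:12


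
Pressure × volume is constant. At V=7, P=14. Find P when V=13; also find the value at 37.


Inverse proportion: x × y = constant
k = 7 × 14 = 98
At x=13: k/13 = 7.54
At x=37: k/37 = 2.65
= 7.54 and 2.65

7.54 and 2.65


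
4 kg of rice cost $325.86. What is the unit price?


Unit rate = total / quantity
= 325.86 / 4
= $81.47 per unit

$81.47 per unit


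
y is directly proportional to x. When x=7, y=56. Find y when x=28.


Direct proportion: y/x = constant
k = 56/7 = 8.0000
y₂ = k × 28 = 56 × 28 / 7 = 1568/7
= 224.00

224.00


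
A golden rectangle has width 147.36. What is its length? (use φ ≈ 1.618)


φ = (1 + √5) / 2 ≈ 1.618
Length = width × φ = 147.36 × 1.618 = 238.42848
≈ 238.43

238.43


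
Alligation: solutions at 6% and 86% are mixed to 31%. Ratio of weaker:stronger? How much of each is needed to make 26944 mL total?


Let x parts of 6% mix with y parts of 86%.
6x + 86y = 31(x + y)
6x + 86y = 31x + 31y
x(6 - 31) = y(31 - 86)
x/y = (86 - 31)/(31 - 6) = 55/25
Simplify: 11:5
Total parts = 16; one part = 26944/16 = 1684.00 mL
6% solution: 11×1684.00 = 18524.00 mL
86% solution: 5×1684.00 = 8420.00 mL
= ratio 11:5; 18524.00 mL and 8420.00 mL

ratio 11:5; 18524.00 mL and 8420.00 mL


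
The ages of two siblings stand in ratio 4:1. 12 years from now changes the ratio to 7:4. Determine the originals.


Let A = 4k, B = 1k.
(4k + 12) / (1k + 12) = 7/4
Cross-multiply: 4(4k + 12) = 7(1k + 12)
16k + 48 = 7k + 84
16k - 7k = 84 - 48
9k = 36
k = 36/9 = 4
A = 4×4 = 16, B = 1×4 = 4
= A = 16, B = 4

A = 16, B = 4


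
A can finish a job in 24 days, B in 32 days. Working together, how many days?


Rate of A = 1/24 per day
Rate of B = 1/32 per day
Combined rate = 1/24 + 1/32 = 56/768 ≈ 0.0729 per day
Days = 1 / combined rate = 768/56
≈ 13.71 days

13.71 days


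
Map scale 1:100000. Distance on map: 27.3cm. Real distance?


Real distance = map distance × scale
= 27.3cm × 100000
= 2730000 cm = 27300.0 m
= 27.300 km

27.300 km


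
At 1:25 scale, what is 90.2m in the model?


Model size = real / scale
= 90.2 / 25
= 3.6080 m

3.6080 m


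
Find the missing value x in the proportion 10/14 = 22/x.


Cross multiply: 10 × x = 14 × 22
10x = 308
x = 308 / 10
= 30.80

30.80


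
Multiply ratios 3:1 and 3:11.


Compound ratio = (3×3) : (1×11)
= 9:11
GCD = 1
= 9:11

9:11


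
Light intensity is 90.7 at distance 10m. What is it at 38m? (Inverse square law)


I₁d₁² = I₂d₂²
I₂ = I₁ × (d₁/d₂)²
= 90.7 × (10/38)²
= 90.7 × 100/1444
= 9070/1444
≈ 6.2812

6.2812


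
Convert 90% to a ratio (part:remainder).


90% means 90 parts out of 100; remainder = 10
Part : remainder = 90:10
GCD = 10
= 9:1

9:1


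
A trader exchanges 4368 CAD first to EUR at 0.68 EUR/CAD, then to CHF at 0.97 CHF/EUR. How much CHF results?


Step 1: 4368 CAD × 0.68 = 2970.24 EUR
Step 2: 2970.24 EUR × 0.97 = 2881.13 CHF
Implied rate CAD→CHF = 0.68 × 0.97 = 0.6596
= 2881.13 CHF

2881.13 CHF


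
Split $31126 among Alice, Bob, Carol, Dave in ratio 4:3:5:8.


Total parts = 4 + 3 + 5 + 8 = 20
Alice: 31126 × 4/20 = 6225.20
Bob: 31126 × 3/20 = 4668.90
Carol: 31126 × 5/20 = 7781.50
Dave: 31126 × 8/20 = 12450.40
= Alice: $6225.20, Bob: $4668.90, Carol: $7781.50, Dave: $12450.40

Alice: $6225.20, Bob: $4668.90, Carol: $7781.50, Dave: $12450.40


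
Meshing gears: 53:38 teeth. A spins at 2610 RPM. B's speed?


Gear ratio = 53:38 = 53:38
RPM_B = RPM_A × (teeth_A / teeth_B)
= 2610 × (53/38)
= 3640.3 RPM

3640.3 RPM


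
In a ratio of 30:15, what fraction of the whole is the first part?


Total parts = 30 + 15 = 45
First part: 30/45 = 2/3
= 2/3

2/3


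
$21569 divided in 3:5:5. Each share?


Total parts = 3 + 5 + 5 = 13
Part 1: 21569 × 3/13 = 4977.46
Part 2: 21569 × 5/13 = 8295.77
Part 3: 21569 × 5/13 = 8295.77
= Part 1: $4977.46, Part 2: $8295.77, Part 3: $8295.77

Part 1: $4977.46, Part 2: $8295.77, Part 3: $8295.77


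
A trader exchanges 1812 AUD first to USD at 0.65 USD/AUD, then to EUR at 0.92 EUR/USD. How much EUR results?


Step 1: 1812 AUD × 0.65 = 1177.80 USD
Step 2: 1177.80 USD × 0.92 = 1083.58 EUR
Implied rate AUD→EUR = 0.65 × 0.92 = 0.5980
= 1083.58 EUR

1083.58 EUR


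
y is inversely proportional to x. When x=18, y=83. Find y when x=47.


Inverse proportion: x × y = constant
k = 18 × 83 = 1494
y₂ = k / 47 = 1494 / 47
= 31.79

31.79


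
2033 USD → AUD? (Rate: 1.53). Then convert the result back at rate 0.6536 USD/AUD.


Amount × rate = 2033 × 1.53 = 3110.49 AUD
Round-trip: 3110.49 × 0.6536 = 2033.02 USD
= 3110.49 AUD, then 2033.02 USD

3110.49 AUD, then 2033.02 USD


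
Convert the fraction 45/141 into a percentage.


Percentage = (part / whole) × 100
= (45 / 141) × 100
≈ 31.91%

31.91%


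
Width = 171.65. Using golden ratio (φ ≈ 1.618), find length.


φ = (1 + √5) / 2 ≈ 1.618
Length = width × φ = 171.65 × 1.618 = 277.7297
≈ 277.73

277.73


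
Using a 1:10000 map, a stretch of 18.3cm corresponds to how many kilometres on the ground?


Real distance = map distance × scale
= 18.3cm × 10000
= 183000 cm = 1830.0 m
= 1.830 km

1.830 km


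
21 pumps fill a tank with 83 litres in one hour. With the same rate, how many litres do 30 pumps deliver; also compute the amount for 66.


Direct proportion: y/x = constant
k = 83/21 ≈ 3.9524
y at x=30: k × 30 = 83 × 30 / 21 = 2490/21 ≈ 118.57
y at x=66: k × 66 = 83 × 66 / 21 = 5478/21 ≈ 260.86
= 118.57 and 260.86

118.57 and 260.86


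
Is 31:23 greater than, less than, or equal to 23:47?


31/23 = 1.3478
23/47 = 0.4894
1.3478 > 0.4894, so 31:23 is greater
= greater than

greater than


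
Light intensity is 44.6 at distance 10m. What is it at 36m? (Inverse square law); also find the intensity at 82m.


I₁d₁² = I₂d₂²
I at 36m = 44.6 × (10/36)² = 44.6 × 100/1296 = 4460/1296 ≈ 3.4414
I at 82m = 44.6 × (10/82)² = 44.6 × 100/6724 = 4460/6724 ≈ 0.6633
= 3.4414 and 0.6633

3.4414 and 0.6633


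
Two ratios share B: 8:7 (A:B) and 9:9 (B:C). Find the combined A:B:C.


Match B: multiply A:B by 9 → 72:63
Multiply B:C by 7 → 63:63
Combined: 72:63:63
GCD = 9
= 8:7:7

8:7:7


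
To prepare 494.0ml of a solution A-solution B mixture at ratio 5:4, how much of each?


Total parts = 5 + 4 = 9
solution A: 494.0 × 5/9 = 274.4ml
solution B: 494.0 × 4/9 = 219.6ml
= 274.4ml and 219.6ml

274.4ml and 219.6ml


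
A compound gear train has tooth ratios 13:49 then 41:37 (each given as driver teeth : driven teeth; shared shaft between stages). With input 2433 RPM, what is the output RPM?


Stage 1: RPM_B = RPM_A × t_A/t_B = 2433 × 13/49 = 31629/49 ≈ 645.49
B and C share a shaft → RPM_C = RPM_B
Stage 2: RPM_D = RPM_C × t_C/t_D = RPM_A × (t_A×t_C)/(t_B×t_D)
Overall ratio = (13×41)/(49×37) = 533/1813
RPM_D = 2433 × 533/1813 = 1296789/1813
≈ 715.27 RPM

715.27 RPM


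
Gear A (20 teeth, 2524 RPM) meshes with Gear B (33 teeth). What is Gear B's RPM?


Gear ratio = 20:33 = 20:33
RPM_B = RPM_A × (teeth_A / teeth_B)
= 2524 × (20/33)
= 1529.7 RPM

1529.7 RPM


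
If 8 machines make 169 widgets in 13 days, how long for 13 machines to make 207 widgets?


Days ∝ work / workers, so d₂ = d₁ × (m₁/m₂) × (w₂/w₁)
Workers factor (inverse): 8/13 ≈ 0.6154
Work factor (direct): 207/169 ≈ 1.2249
d₂ = 13 × 8/13 × 207/169 = (13 × 8 × 207) / (13 × 169) = 21528/2197
≈ 9.80 days

9.80 days


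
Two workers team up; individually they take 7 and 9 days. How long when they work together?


Rate of A = 1/7 per day
Rate of B = 1/9 per day
Combined rate = 1/7 + 1/9 = 16/63 ≈ 0.2540 per day
Days = 1 / combined rate = 63/16
≈ 3.94 days

3.94 days


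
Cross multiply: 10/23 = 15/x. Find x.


Cross multiply: 10 × x = 23 × 15
10x = 345
x = 345 / 10
= 34.50

34.50


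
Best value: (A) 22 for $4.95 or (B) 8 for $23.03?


Deal A: $4.95/22 = $0.2250/unit
Deal B: $23.03/8 = $2.8788/unit
A is cheaper per unit
= Deal A

Deal A


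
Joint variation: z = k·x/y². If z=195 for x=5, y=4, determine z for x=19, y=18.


z = k·x/y²
Solve for k using the known point: k = z·y²/x = 195×16/5 = 3120/5 = 624.0000
Now evaluate at x=19, y=18:
z = k × 19 / 324 = (3120 × 19) / (5 × 324) = 59280/1620
≈ 36.5926

36.5926


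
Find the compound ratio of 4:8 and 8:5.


Compound ratio = (4×8) : (8×5)
= 32:40
GCD = 8
= 4:5

4:5


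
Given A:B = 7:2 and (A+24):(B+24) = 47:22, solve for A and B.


Let A = 7k, B = 2k.
(7k + 24) / (2k + 24) = 47/22
Cross-multiply: 22(7k + 24) = 47(2k + 24)
154k + 528 = 94k + 1128
154k - 94k = 1128 - 528
60k = 600
k = 600/60 = 10
A = 7×10 = 70, B = 2×10 = 20
= A = 70, B = 20

A = 70, B = 20


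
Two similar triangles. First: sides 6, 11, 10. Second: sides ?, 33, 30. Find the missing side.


Scale factor = 33/11 = 3
Missing side = 6 × 3
= 18.0

18.0


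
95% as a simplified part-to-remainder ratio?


95% means 95 parts out of 100; remainder = 5
Part : remainder = 95:5
GCD = 5
= 19:1

19:1


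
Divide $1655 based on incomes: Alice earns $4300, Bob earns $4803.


Total income = 4300 + 4803 = $9103
Alice: $1655 × 4300/9103 = $781.78
Bob: $1655 × 4803/9103 = $873.22
= Alice: $781.78, Bob: $873.22

Alice: $781.78, Bob: $873.22


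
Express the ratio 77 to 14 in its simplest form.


GCD(77, 14) = 7
77/7 : 14/7
= 11:2

11:2


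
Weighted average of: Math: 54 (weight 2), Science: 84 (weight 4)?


Numerator = 54×2 + 84×4
= 108 + 336
= 444
Total weight = 6
Weighted avg = 444/6
= 74.00

74.00


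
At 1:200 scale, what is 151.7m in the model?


Model size = real / scale
= 151.7 / 200
= 0.7585 m

0.7585 m


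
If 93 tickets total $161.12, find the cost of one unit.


Unit rate = total / quantity
= 161.12 / 93
= $1.73 per unit

$1.73 per unit


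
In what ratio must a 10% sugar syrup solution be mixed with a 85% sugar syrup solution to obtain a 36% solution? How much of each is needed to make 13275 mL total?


Let x parts of 10% mix with y parts of 85%.
10x + 85y = 36(x + y)
10x + 85y = 36x + 36y
x(10 - 36) = y(36 - 85)
x/y = (85 - 36)/(36 - 10) = 49/26
Simplify: 49:26
Total parts = 75; one part = 13275/75 = 177.00 mL
10% solution: 49×177.00 = 8673.00 mL
85% solution: 26×177.00 = 4602.00 mL
= ratio 49:26; 8673.00 mL and 4602.00 mL

ratio 49:26; 8673.00 mL and 4602.00 mL


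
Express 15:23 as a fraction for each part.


Total parts = 15 + 23 = 38
First part: 15/38 = 15/38
Second part: 23/38 = 23/38
= 15/38 and 23/38

15/38 and 23/38


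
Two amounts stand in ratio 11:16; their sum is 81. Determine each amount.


Let A = 11k, B = 16k.
11k + 16k = 81
27k = 81 → k = 81/27 = 3
A = 11×3 = 33, B = 16×3 = 48
= A = 33, B = 48

A = 33, B = 48


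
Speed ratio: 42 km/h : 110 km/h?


Ratio = 42:110
GCD = 2
Simplified = 21:55
Time ratio (same distance) = 55:21
Speed ratio = 21:55

21:55


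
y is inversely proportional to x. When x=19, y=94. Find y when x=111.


Inverse proportion: x × y = constant
k = 19 × 94 = 1786
y₂ = k / 111 = 1786 / 111
= 16.09

16.09


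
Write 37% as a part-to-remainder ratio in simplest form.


37% means 37 parts out of 100; remainder = 63
Part : remainder = 37:63
GCD = 1
= 37:63

37:63


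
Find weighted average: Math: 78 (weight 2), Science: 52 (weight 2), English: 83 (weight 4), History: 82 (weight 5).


Numerator = 78×2 + 52×2 + 83×4 + 82×5
= 156 + 104 + 332 + 410
= 1002
Total weight = 13
Weighted avg = 1002/13
= 77.08

77.08


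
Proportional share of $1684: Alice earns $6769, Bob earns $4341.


Total income = 6769 + 4341 = $11110
Alice: $1684 × 6769/11110 = $1026.01
Bob: $1684 × 4341/11110 = $657.99
= Alice: $1026.01, Bob: $657.99

Alice: $1026.01, Bob: $657.99


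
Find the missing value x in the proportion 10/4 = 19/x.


Cross multiply: 10 × x = 4 × 19
10x = 76
x = 76 / 10
= 7.60

7.60


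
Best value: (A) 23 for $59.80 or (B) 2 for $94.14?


Deal A: $59.80/23 = $2.6000/unit
Deal B: $94.14/2 = $47.0700/unit
A is cheaper per unit
= Deal A

Deal A


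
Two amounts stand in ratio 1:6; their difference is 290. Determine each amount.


Let A = 1k, B = 6k.
6k - 1k = 290
5k = 290 → k = 290/5 = 58
A = 1×58 = 58, B = 6×58 = 348
= A = 58, B = 348

A = 58, B = 348


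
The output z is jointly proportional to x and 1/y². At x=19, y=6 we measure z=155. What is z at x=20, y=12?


z = k·x/y²
Solve for k using the known point: k = z·y²/x = 155×36/19 = 5580/19 ≈ 293.6842
Now evaluate at x=20, y=12:
z = k × 20 / 144 = (5580 × 20) / (19 × 144) = 111600/2736
≈ 40.7895

40.7895


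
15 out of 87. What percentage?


Percentage = (part / whole) × 100
= (15 / 87) × 100
≈ 17.24%

17.24%


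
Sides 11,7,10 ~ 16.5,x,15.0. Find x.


Scale factor = 16.5/11 = 1.5
Missing side = 7 × 1.5
= 10.5

10.5


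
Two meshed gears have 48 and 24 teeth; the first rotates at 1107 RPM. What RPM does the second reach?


Gear ratio = 48:24 = 2:1
RPM_B = RPM_A × (teeth_A / teeth_B)
= 1107 × (48/24)
= 2214.0 RPM

2214.0 RPM


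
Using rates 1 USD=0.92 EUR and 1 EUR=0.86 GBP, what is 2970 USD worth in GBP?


Step 1: 2970 USD × 0.92 = 2732.40 EUR
Step 2: 2732.40 EUR × 0.86 = 2349.86 GBP
Implied rate USD→GBP = 0.92 × 0.86 = 0.7912
= 2349.86 GBP

2349.86 GBP


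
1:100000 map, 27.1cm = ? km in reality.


Real distance = map distance × scale
= 27.1cm × 100000
= 2710000 cm = 27100.0 m
= 27.100 km

27.100 km


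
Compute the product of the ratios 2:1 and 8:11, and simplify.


Compound ratio = (2×8) : (1×11)
= 16:11
GCD = 1
= 16:11

16:11


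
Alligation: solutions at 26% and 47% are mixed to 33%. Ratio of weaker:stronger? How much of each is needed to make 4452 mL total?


Let x parts of 26% mix with y parts of 47%.
26x + 47y = 33(x + y)
26x + 47y = 33x + 33y
x(26 - 33) = y(33 - 47)
x/y = (47 - 33)/(33 - 26) = 14/7
Simplify: 2:1
Total parts = 3; one part = 4452/3 = 1484.00 mL
26% solution: 2×1484.00 = 2968.00 mL
47% solution: 1×1484.00 = 1484.00 mL
= ratio 2:1; 2968.00 mL and 1484.00 mL

ratio 2:1; 2968.00 mL and 1484.00 mL


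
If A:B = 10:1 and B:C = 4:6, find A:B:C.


Match B: multiply A:B by 4 → 40:4
Multiply B:C by 1 → 4:6
Combined: 40:4:6
GCD = 2
= 20:2:3

20:2:3


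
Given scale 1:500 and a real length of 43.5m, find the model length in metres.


Model size = real / scale
= 43.5 / 500
= 0.0870 m

0.0870 m


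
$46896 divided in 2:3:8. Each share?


Total parts = 2 + 3 + 8 = 13
Part 1: 46896 × 2/13 = 7214.77
Part 2: 46896 × 3/13 = 10822.15
Part 3: 46896 × 8/13 = 28859.08
= Part 1: $7214.77, Part 2: $10822.15, Part 3: $28859.08

Part 1: $7214.77, Part 2: $10822.15, Part 3: $28859.08


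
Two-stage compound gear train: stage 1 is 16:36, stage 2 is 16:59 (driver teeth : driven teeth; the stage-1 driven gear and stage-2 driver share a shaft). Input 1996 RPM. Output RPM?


Stage 1: RPM_B = RPM_A × t_A/t_B = 1996 × 16/36 = 31936/36 ≈ 887.11
B and C share a shaft → RPM_C = RPM_B
Stage 2: RPM_D = RPM_C × t_C/t_D = RPM_A × (t_A×t_C)/(t_B×t_D)
Overall ratio = (16×16)/(36×59) = 256/2124
RPM_D = 1996 × 256/2124 = 510976/2124
≈ 240.57 RPM

240.57 RPM


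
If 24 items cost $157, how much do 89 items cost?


Direct proportion: y/x = constant
k = 157/24 ≈ 6.5417
y₂ = k × 89 = 157 × 89 / 24 = 13973/24
≈ 582.21

582.21


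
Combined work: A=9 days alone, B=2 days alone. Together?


Rate of A = 1/9 per day
Rate of B = 1/2 per day
Combined rate = 1/9 + 1/2 = 11/18 ≈ 0.6111 per day
Days = 1 / combined rate = 18/11
≈ 1.64 days

1.64 days


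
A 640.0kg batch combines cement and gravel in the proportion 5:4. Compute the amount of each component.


Total parts = 5 + 4 = 9
cement: 640.0 × 5/9 = 355.6kg
gravel: 640.0 × 4/9 = 284.4kg
= 355.6kg and 284.4kg

355.6kg and 284.4kg
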